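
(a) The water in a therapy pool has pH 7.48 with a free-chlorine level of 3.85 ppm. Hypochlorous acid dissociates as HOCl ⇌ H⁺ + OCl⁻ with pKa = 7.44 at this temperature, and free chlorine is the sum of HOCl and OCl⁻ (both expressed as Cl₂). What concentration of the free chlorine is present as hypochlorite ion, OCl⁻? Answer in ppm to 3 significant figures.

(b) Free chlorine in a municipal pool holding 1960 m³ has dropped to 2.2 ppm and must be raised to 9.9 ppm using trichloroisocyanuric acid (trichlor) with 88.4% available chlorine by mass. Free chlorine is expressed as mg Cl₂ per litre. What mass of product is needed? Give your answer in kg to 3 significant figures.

(a) [OCl⁻]/[HOCl] = 10^(pH − pKa) = 10^(7.48 − 7.44) = 10^0.04 = 1.096.
(a) Fraction as HOCl = 1 / (1 + 1.096) = 0.477.
(a) OCl⁻ = (1 − 0.477) × 3.85 ppm = 2.014 ppm.

(b) Volume: 1960 m³ = 1,960,000 L.
(b) Chlorine deficit: 9.9 − 2.2 = 7.7 ppm = 7.7 mg/L as Cl₂.
(b) Cl₂ equivalent needed: 7.7 mg/L × 1,960,000 L = 15,090,000 mg = 15,090 g.
(b) Product at 88.4% available chlorine: 15,090 / 0.884 = 17,070 g.

(a) 2.01 ppm; (b) 17.1 kg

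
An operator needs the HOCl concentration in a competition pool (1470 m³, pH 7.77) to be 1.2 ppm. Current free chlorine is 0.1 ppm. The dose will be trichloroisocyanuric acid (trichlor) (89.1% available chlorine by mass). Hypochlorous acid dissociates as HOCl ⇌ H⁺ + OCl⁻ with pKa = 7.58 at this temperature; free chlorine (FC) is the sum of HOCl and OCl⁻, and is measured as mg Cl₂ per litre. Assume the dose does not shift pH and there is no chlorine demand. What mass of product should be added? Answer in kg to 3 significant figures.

4.88 kg

Volume: 1470 m³ = 1,470,000 L.
[OCl⁻]/[HOCl] = 10^(pH − pKa) = 10^(7.77 − 7.58) = 1.549; fraction as HOCl = 1/(1 + 1.549) = 0.3923.
Free chlorine required for 1.2 ppm HOCl: 1.2 / 0.3923 = 3.059 ppm.
FC to add: 3.059 − 0.1 = 2.959 mg/L as Cl₂.
Cl₂ equivalent: 2.959 mg/L × 1,470,000 L = 4349 g.
Product at 89.1% available Cl: 4349 / 0.891 = 4881 g.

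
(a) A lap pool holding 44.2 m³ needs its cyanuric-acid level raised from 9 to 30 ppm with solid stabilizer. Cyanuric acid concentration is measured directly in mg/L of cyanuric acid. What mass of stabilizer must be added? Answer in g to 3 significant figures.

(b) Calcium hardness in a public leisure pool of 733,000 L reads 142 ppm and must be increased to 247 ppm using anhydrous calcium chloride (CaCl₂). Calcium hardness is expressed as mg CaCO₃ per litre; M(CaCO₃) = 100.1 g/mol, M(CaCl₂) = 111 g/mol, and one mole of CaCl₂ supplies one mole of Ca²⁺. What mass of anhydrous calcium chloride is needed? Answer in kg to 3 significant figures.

(a) Volume: 44.2 m³ = 44,200 L.
(a) CYA to add: (30 − 9) = 21 mg/L × 44,200 L = 928.2 g cyanuric acid.

(b) Hardness to add: (247 − 142) = 105 mg/L as CaCO₃ × 733,000 L = 76,960 g as CaCO₃.
(b) Moles of Ca²⁺ (1 mol Ca²⁺ ≡ 1 mol CaCO₃): 76,960 / 100.1 g/mol = 768.9 mol.
(b) Mass of CaCl₂: 768.9 × 111 = 85,350 g.

(a) 928 g; (b) 85.3 kg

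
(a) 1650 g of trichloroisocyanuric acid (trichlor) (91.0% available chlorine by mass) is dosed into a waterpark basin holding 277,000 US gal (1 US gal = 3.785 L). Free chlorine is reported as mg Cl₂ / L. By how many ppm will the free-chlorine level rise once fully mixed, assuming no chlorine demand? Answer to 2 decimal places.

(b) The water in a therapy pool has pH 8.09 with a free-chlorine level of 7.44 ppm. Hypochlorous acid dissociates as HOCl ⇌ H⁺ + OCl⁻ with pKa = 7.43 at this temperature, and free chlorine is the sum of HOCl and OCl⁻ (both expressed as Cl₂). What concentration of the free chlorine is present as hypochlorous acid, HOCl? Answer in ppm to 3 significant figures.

(a) 1.43 ppm; (b) 1.34 ppm

(a) Volume: 277,000 US gal × 3.785 L/gal = 1,048,445 L.
(a) Available chlorine delivered: 1650 g × 0.91 = 1502 g as Cl₂.
(a) Concentration rise: 1502 g / 1,048,445 L = 1.432 mg/L = 1.43 ppm.

(b) [OCl⁻]/[HOCl] = 10^(pH − pKa) = 10^(8.09 − 7.43) = 10^0.66 = 4.571.
(b) Fraction as HOCl = 1 / (1 + 4.571) = 0.1795.
(b) HOCl = 0.1795 × 7.44 ppm = 1.336 ppm.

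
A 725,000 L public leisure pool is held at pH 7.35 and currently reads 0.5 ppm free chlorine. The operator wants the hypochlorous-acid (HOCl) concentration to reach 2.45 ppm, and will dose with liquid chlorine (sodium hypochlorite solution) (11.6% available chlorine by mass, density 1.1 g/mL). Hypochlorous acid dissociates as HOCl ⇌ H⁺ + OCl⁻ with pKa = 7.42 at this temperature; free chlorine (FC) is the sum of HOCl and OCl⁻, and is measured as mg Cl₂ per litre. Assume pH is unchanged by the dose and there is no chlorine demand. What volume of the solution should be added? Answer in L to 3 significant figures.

[OCl⁻]/[HOCl] = 10^(pH − pKa) = 10^(7.35 − 7.42) = 0.8511; fraction as HOCl = 1/(1 + 0.8511) = 0.5402.
Free chlorine required for 2.45 ppm HOCl: 2.45 / 0.5402 = 4.535 ppm.
FC to add: 4.535 − 0.5 = 4.035 mg/L as Cl₂.
Cl₂ equivalent: 4.035 mg/L × 725,000 L = 2926 g.
Product at 11.6% available Cl: 2926 / 0.116 = 25,220 g.
Volume: 25,220 g ÷ 1.1 g/mL = 22,930 mL.

22.9 L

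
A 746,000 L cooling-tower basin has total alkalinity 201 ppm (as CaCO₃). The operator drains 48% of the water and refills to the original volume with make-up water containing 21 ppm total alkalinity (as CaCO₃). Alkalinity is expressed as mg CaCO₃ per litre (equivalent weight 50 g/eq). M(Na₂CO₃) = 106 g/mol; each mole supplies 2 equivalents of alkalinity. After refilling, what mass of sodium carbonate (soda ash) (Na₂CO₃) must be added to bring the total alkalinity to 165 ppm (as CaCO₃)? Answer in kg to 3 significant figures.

39.9 kg

After draining 48% and refilling: 201 × 0.52 + 21 × 0.48 = 114.6 ppm.
Deficit to target: 165 − 114.6 = 50.4 mg/L.
As CaCO₃: 50.4 mg/L × 746,000 L = 37,600 g; ÷ 50 g/eq ÷ 2 = 376 mol Na₂CO₃.
Mass: 376 × 106 = 39,850 g.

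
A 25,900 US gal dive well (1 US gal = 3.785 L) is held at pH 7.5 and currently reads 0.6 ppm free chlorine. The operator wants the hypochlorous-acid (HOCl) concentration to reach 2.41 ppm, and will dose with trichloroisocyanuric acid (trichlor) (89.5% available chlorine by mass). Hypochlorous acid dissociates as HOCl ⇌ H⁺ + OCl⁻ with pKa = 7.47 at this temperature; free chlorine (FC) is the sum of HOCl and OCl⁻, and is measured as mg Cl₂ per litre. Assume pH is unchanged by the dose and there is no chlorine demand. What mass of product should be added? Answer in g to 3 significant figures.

Volume: 25,900 US gal × 3.785 L/gal = 98,032 L.
[OCl⁻]/[HOCl] = 10^(pH − pKa) = 10^(7.5 − 7.47) = 1.072; fraction as HOCl = 1/(1 + 1.072) = 0.4827.
Free chlorine required for 2.41 ppm HOCl: 2.41 / 0.4827 = 4.992 ppm.
FC to add: 4.992 − 0.6 = 4.392 mg/L as Cl₂.
Cl₂ equivalent: 4.392 mg/L × 98,032 L = 430.6 g.
Product at 89.5% available Cl: 430.6 / 0.895 = 481.1 g.

481 g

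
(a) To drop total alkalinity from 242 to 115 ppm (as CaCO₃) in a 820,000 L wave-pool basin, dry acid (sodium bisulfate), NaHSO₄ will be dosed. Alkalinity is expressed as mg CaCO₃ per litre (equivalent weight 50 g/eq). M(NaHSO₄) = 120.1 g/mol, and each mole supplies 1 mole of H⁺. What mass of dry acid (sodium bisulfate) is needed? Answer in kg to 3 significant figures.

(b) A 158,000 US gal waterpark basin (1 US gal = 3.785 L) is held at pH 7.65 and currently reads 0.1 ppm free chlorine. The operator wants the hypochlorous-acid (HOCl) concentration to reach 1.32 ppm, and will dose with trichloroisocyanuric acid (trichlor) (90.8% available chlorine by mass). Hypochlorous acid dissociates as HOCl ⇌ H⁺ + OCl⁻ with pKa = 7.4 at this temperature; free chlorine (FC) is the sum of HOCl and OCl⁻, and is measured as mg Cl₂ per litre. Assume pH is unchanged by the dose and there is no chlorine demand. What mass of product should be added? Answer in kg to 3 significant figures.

(a) Alkalinity to neutralize: (242 − 115) = 127 mg/L as CaCO₃ × 820,000 L = 104,100 g as CaCO₃.
(a) Equivalents of H⁺ required: 104,100 ÷ 50 g/eq = 2083 eq = 2083 mol NaHSO₄.
(a) Mass of NaHSO₄: 2083 × 120.1 = 250,100 g.

(b) Volume: 158,000 US gal × 3.785 L/gal = 598,030 L.
(b) [OCl⁻]/[HOCl] = 10^(pH − pKa) = 10^(7.65 − 7.4) = 1.778; fraction as HOCl = 1/(1 + 1.778) = 0.3599.
(b) Free chlorine required for 1.32 ppm HOCl: 1.32 / 0.3599 = 3.667 ppm.
(b) FC to add: 3.667 − 0.1 = 3.567 mg/L as Cl₂.
(b) Cl₂ equivalent: 3.567 mg/L × 598,030 L = 2133 g.
(b) Product at 90.8% available Cl: 2133 / 0.908 = 2350 g.

(a) 250 kg; (b) 2.35 kg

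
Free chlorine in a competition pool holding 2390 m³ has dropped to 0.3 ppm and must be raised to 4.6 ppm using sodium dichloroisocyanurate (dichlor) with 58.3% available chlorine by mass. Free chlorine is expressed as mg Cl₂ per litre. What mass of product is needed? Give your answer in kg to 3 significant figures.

17.6 kg

Volume: 2390 m³ = 2,390,000 L.
Chlorine deficit: 4.6 − 0.3 = 4.3 ppm = 4.3 mg/L as Cl₂.
Cl₂ equivalent needed: 4.3 mg/L × 2,390,000 L = 10,280,000 mg = 10,280 g.
Product at 58.3% available chlorine: 10,280 / 0.583 = 17,630 g.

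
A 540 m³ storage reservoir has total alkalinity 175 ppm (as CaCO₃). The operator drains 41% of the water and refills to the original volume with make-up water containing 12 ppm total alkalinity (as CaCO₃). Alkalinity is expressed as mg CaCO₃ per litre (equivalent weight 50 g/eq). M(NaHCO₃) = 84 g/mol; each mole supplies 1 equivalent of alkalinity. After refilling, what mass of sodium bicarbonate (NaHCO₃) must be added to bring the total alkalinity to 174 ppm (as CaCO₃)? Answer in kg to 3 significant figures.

59.7 kg

Volume: 540 m³ = 540,000 L.
After draining 41% and refilling: 175 × 0.59 + 12 × 0.41 = 108.17 ppm.
Deficit to target: 174 − 108.17 = 65.83 mg/L.
As CaCO₃: 65.83 mg/L × 540,000 L = 35,550 g; ÷ 50 g/eq ÷ 1 = 711 mol NaHCO₃.
Mass: 711 × 84 = 59,720 g.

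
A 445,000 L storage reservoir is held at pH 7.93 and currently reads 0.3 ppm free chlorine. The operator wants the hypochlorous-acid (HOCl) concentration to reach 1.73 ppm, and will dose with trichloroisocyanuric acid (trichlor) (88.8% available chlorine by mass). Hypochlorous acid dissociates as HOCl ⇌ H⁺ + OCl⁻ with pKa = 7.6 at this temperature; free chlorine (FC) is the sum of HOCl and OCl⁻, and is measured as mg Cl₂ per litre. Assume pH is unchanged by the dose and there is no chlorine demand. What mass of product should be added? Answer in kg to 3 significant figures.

2.57 kg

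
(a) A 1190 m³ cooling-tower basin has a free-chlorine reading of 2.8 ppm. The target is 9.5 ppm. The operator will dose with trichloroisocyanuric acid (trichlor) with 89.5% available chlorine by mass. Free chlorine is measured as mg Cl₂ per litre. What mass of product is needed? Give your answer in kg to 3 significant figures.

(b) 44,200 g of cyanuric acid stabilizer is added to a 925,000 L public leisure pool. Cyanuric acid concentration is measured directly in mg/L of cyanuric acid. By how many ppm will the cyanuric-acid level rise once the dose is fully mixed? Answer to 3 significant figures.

(a) Volume: 1190 m³ = 1,190,000 L.
(a) Chlorine deficit: 9.5 − 2.8 = 6.7 ppm = 6.7 mg/L as Cl₂.
(a) Cl₂ equivalent needed: 6.7 mg/L × 1,190,000 L = 7,973,000 mg = 7973 g.
(a) Product at 89.5% available chlorine: 7973 / 0.895 = 8908 g.

(b) Rise: 44,200 g / 925,000 L × 1000 = 47.78 mg/L.

(a) 8.91 kg; (b) 47.8 ppm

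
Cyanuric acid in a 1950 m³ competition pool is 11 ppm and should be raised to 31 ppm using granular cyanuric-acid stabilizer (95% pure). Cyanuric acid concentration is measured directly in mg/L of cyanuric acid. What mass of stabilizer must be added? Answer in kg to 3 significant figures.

41.1 kg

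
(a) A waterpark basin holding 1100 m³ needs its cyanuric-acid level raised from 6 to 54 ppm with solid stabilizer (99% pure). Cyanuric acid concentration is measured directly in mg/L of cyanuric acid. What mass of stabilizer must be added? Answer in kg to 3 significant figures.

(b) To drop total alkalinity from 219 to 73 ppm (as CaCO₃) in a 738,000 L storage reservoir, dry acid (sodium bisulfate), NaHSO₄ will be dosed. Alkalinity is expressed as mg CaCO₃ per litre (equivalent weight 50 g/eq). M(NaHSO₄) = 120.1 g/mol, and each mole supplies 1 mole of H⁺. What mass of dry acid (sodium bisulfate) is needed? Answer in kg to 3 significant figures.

(a) Volume: 1100 m³ = 1,100,000 L.
(a) CYA to add: (54 − 6) = 48 mg/L × 1,100,000 L = 52,800 g cyanuric acid.
(a) At 99% purity: 52,800 / 0.99 = 53,330 g product.

(b) Alkalinity to neutralize: (219 − 73) = 146 mg/L as CaCO₃ × 738,000 L = 107,700 g as CaCO₃.
(b) Equivalents of H⁺ required: 107,700 ÷ 50 g/eq = 2155 eq = 2155 mol NaHSO₄.
(b) Mass of NaHSO₄: 2155 × 120.1 = 258,800 g.

(a) 53.3 kg; (b) 259 kg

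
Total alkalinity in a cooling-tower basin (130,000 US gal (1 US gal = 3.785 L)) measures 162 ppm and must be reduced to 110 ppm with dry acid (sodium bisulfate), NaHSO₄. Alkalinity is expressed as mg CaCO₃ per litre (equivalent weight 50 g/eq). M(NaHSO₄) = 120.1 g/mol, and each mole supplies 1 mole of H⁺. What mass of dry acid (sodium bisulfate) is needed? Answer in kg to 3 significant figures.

Volume: 130,000 US gal × 3.785 L/gal = 492,050 L.
Alkalinity to neutralize: (162 − 110) = 52 mg/L as CaCO₃ × 492,050 L = 25,590 g as CaCO₃.
Equivalents of H⁺ required: 25,590 ÷ 50 g/eq = 511.7 eq = 511.7 mol NaHSO₄.
Mass of NaHSO₄: 511.7 × 120.1 = 61,460 g.

61.5 kg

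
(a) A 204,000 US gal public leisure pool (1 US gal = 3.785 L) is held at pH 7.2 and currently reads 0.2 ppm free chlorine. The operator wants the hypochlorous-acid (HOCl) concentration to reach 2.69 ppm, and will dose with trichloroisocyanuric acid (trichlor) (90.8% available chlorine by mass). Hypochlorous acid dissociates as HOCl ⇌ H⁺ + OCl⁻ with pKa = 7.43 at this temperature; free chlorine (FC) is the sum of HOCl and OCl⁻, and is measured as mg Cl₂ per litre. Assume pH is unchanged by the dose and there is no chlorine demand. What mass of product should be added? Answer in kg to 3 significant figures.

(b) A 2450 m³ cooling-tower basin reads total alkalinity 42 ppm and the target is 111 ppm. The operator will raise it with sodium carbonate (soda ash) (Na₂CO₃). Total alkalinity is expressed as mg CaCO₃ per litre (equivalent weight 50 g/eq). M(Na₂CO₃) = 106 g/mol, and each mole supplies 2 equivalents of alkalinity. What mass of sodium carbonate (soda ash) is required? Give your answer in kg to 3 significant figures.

(a) Volume: 204,000 US gal × 3.785 L/gal = 772,140 L.
(a) [OCl⁻]/[HOCl] = 10^(pH − pKa) = 10^(7.2 − 7.43) = 0.5888; fraction as HOCl = 1/(1 + 0.5888) = 0.6294.
(a) Free chlorine required for 2.69 ppm HOCl: 2.69 / 0.6294 = 4.274 ppm.
(a) FC to add: 4.274 − 0.2 = 4.074 mg/L as Cl₂.
(a) Cl₂ equivalent: 4.074 mg/L × 772,140 L = 3146 g.
(a) Product at 90.8% available Cl: 3146 / 0.908 = 3464 g.

(b) Volume: 2450 m³ = 2,450,000 L.
(b) Alkalinity to add: (111 − 42) = 69 mg/L as CaCO₃ × 2,450,000 L = 169,000 g as CaCO₃.
(b) Equivalents: 169,000 g ÷ 50 g/eq = 3381 eq.
(b) Each mole of Na₂CO₃ supplies 2 eq, so 3381 / 2 = 1690 mol.
(b) Mass: 1690 mol × 106 g/mol = 179,200 g.

(a) 3.46 kg; (b) 179 kg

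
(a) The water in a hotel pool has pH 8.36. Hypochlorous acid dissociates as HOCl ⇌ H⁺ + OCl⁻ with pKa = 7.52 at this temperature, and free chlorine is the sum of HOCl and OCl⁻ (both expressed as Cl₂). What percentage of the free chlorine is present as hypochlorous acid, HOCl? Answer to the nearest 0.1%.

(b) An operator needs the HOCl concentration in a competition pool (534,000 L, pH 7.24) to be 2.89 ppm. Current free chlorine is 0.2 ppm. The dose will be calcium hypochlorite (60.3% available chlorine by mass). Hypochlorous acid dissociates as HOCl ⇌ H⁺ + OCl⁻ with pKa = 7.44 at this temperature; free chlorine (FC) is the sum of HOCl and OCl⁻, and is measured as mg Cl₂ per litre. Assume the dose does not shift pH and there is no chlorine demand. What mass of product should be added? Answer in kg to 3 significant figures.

(a) 12.6%; (b) 4.00 kg

(a) [OCl⁻]/[HOCl] = 10^(pH − pKa) = 10^(8.36 − 7.52) = 10^0.84 = 6.918.
(a) Fraction as HOCl = 1 / (1 + 6.918) = 0.1263.

(b) [OCl⁻]/[HOCl] = 10^(pH − pKa) = 10^(7.24 − 7.44) = 0.631; fraction as HOCl = 1/(1 + 0.631) = 0.6131.
(b) Free chlorine required for 2.89 ppm HOCl: 2.89 / 0.6131 = 4.713 ppm.
(b) FC to add: 4.713 − 0.2 = 4.513 mg/L as Cl₂.
(b) Cl₂ equivalent: 4.513 mg/L × 534,000 L = 2410 g.
(b) Product at 60.3% available Cl: 2410 / 0.603 = 3997 g.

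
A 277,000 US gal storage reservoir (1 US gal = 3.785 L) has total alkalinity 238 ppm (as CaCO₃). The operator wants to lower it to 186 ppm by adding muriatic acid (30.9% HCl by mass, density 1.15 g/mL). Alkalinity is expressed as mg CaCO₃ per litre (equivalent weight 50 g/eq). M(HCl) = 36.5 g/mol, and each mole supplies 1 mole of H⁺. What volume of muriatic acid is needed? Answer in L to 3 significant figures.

Volume: 277,000 US gal × 3.785 L/gal = 1,048,445 L.
Alkalinity to neutralize: (238 − 186) = 52 mg/L as CaCO₃ × 1,048,445 L = 54,520 g as CaCO₃.
Equivalents of H⁺ required: 54,520 ÷ 50 g/eq = 1090 eq = 1090 mol HCl.
Mass of HCl: 1090 × 36.5 = 39,800 g.
Mass of 30.9% solution: 39,800 / 0.309 = 128,800 g.
Volume: 128,800 g ÷ 1.15 g/mL = 112,000 mL.

112 L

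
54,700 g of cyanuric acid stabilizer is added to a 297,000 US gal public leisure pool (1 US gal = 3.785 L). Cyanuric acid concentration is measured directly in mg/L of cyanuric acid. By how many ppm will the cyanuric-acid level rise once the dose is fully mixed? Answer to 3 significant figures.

Volume: 297,000 US gal × 3.785 L/gal = 1,124,145 L.
Rise: 54,700 g / 1,124,145 L × 1000 = 48.66 mg/L.

48.7 ppm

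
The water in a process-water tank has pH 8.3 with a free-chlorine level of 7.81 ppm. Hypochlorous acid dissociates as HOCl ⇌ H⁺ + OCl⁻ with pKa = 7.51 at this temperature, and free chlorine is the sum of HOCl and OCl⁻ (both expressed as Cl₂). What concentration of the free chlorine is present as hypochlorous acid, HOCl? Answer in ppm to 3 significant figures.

[OCl⁻]/[HOCl] = 10^(pH − pKa) = 10^(8.3 − 7.51) = 10^0.79 = 6.166.
Fraction as HOCl = 1 / (1 + 6.166) = 0.1395.
HOCl = 0.1395 × 7.81 ppm = 1.09 ppm.

1.09 ppm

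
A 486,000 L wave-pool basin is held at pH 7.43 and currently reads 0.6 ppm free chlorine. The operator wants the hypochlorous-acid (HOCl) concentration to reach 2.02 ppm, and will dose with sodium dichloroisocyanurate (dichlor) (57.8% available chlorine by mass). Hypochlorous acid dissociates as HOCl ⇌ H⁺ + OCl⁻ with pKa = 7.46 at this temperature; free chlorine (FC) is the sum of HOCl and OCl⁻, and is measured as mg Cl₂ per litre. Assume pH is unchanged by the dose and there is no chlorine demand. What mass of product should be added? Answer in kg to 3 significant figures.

[OCl⁻]/[HOCl] = 10^(pH − pKa) = 10^(7.43 − 7.46) = 0.9333; fraction as HOCl = 1/(1 + 0.9333) = 0.5173.
Free chlorine required for 2.02 ppm HOCl: 2.02 / 0.5173 = 3.905 ppm.
FC to add: 3.905 − 0.6 = 3.305 mg/L as Cl₂.
Cl₂ equivalent: 3.305 mg/L × 486,000 L = 1606 g.
Product at 57.8% available Cl: 1606 / 0.578 = 2779 g.

2.78 kg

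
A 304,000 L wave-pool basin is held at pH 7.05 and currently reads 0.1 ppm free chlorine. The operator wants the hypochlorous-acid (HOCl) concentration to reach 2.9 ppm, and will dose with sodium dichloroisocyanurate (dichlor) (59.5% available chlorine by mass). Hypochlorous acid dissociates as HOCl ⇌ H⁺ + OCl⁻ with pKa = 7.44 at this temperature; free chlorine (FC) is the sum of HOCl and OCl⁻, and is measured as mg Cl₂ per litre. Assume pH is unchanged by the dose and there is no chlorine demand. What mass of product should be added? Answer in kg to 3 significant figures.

2.03 kg

[OCl⁻]/[HOCl] = 10^(pH − pKa) = 10^(7.05 − 7.44) = 0.4074; fraction as HOCl = 1/(1 + 0.4074) = 0.7105.
Free chlorine required for 2.9 ppm HOCl: 2.9 / 0.7105 = 4.081 ppm.
FC to add: 4.081 − 0.1 = 3.981 mg/L as Cl₂.
Cl₂ equivalent: 3.981 mg/L × 304,000 L = 1210 g.
Product at 59.5% available Cl: 1210 / 0.595 = 2034 g.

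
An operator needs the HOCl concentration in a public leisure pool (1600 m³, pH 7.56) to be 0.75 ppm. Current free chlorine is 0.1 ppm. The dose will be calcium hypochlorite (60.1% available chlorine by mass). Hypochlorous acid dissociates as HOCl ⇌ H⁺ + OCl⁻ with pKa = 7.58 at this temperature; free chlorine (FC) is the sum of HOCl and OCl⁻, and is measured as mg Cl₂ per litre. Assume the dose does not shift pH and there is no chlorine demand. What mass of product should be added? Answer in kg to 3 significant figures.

Volume: 1600 m³ = 1,600,000 L.
[OCl⁻]/[HOCl] = 10^(pH − pKa) = 10^(7.56 − 7.58) = 0.955; fraction as HOCl = 1/(1 + 0.955) = 0.5115.
Free chlorine required for 0.75 ppm HOCl: 0.75 / 0.5115 = 1.466 ppm.
FC to add: 1.466 − 0.1 = 1.366 mg/L as Cl₂.
Cl₂ equivalent: 1.366 mg/L × 1,600,000 L = 2186 g.
Product at 60.1% available Cl: 2186 / 0.601 = 3637 g.

3.64 kg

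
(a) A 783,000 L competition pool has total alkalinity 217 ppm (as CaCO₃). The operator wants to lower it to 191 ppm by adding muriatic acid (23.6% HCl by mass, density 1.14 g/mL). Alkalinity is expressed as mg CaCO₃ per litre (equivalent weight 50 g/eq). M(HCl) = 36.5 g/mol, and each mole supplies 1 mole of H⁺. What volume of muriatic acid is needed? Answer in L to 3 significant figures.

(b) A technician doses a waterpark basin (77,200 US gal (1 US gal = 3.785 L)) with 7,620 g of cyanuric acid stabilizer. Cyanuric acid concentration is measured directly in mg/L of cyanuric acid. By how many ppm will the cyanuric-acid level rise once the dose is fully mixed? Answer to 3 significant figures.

(a) 55.2 L; (b) 26.1 ppm

(a) Alkalinity to neutralize: (217 − 191) = 26 mg/L as CaCO₃ × 783,000 L = 20,360 g as CaCO₃.
(a) Equivalents of H⁺ required: 20,360 ÷ 50 g/eq = 407.2 eq = 407.2 mol HCl.
(a) Mass of HCl: 407.2 × 36.5 = 14,860 g.
(a) Mass of 23.6% solution: 14,860 / 0.236 = 62,970 g.
(a) Volume: 62,970 g ÷ 1.14 g/mL = 55,240 mL.

(b) Volume: 77,200 US gal × 3.785 L/gal = 292,202 L.
(b) Rise: 7,620 g / 292,202 L × 1000 = 26.08 mg/L.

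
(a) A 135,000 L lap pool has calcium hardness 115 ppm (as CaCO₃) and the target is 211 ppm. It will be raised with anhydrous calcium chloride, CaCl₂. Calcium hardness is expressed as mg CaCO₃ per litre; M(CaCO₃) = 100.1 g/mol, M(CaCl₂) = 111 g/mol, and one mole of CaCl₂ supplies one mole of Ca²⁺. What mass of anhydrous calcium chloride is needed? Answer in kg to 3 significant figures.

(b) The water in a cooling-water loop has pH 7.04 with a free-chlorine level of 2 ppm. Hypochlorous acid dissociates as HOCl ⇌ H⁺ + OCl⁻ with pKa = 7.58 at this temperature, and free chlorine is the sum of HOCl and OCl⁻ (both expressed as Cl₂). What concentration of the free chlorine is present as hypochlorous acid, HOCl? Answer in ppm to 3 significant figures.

(a) Hardness to add: (211 − 115) = 96 mg/L as CaCO₃ × 135,000 L = 12,960 g as CaCO₃.
(a) Moles of Ca²⁺ (1 mol Ca²⁺ ≡ 1 mol CaCO₃): 12,960 / 100.1 g/mol = 129.5 mol.
(a) Mass of CaCl₂: 129.5 × 111 = 14,370 g.

(b) [OCl⁻]/[HOCl] = 10^(pH − pKa) = 10^(7.04 − 7.58) = 10^-0.54 = 0.2884.
(b) Fraction as HOCl = 1 / (1 + 0.2884) = 0.7762.
(b) HOCl = 0.7762 × 2 ppm = 1.552 ppm.

(a) 14.4 kg; (b) 1.55 ppm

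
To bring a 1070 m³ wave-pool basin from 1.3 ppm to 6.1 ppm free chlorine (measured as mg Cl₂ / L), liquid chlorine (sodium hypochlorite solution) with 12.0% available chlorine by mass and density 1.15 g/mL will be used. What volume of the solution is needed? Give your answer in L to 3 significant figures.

Volume: 1070 m³ = 1,070,000 L.
Chlorine deficit: 6.1 − 1.3 = 4.8 ppm = 4.8 mg/L as Cl₂.
Cl₂ equivalent needed: 4.8 mg/L × 1,070,000 L = 5,136,000 mg = 5136 g.
Product at 12.0% available chlorine: 5136 / 0.12 = 42,800 g.
Volume at density 1.15 g/mL: 42,800 g ÷ 1.15 g/mL = 37,220 mL.

37.2 L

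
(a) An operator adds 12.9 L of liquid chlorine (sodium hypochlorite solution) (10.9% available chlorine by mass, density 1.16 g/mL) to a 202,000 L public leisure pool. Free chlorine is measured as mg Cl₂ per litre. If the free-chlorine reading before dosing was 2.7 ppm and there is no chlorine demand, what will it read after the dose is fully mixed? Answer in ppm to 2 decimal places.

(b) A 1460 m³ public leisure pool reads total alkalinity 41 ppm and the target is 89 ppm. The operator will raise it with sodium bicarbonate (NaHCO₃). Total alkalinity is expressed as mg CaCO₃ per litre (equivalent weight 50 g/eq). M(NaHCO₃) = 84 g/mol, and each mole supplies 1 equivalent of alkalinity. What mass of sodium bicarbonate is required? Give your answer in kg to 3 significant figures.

(a) Mass of solution: 12.9 L × 1000 mL/L × 1.16 g/mL = 14,960 g.
(a) Available chlorine delivered: 14,960 g × 0.109 = 1631 g as Cl₂.
(a) Concentration rise: 1631 g / 202,000 L = 8.075 mg/L = 8.07 ppm.
(a) Final FC: 2.7 + 8.07 = 10.77 ppm.

(b) Volume: 1460 m³ = 1,460,000 L.
(b) Alkalinity to add: (89 − 41) = 48 mg/L as CaCO₃ × 1,460,000 L = 70,080 g as CaCO₃.
(b) Equivalents: 70,080 g ÷ 50 g/eq = 1402 eq.
(b) NaHCO₃ supplies 1 eq per mole → 1402 mol.
(b) Mass: 1402 mol × 84 g/mol = 117,700 g.

(a) 10.77 ppm; (b) 118 kg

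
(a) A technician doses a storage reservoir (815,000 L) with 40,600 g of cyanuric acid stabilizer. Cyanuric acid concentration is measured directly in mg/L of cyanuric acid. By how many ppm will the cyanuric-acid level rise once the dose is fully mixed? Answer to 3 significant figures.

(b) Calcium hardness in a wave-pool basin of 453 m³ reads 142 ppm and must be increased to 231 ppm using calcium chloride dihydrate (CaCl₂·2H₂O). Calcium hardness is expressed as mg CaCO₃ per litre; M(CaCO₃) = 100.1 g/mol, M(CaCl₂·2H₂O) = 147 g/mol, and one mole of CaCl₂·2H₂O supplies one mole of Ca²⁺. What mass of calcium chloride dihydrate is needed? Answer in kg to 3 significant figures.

(a) 49.8 ppm; (b) 59.2 kg

(a) Rise: 40,600 g / 815,000 L × 1000 = 49.82 mg/L.

(b) Volume: 453 m³ = 453,000 L.
(b) Hardness to add: (231 − 142) = 89 mg/L as CaCO₃ × 453,000 L = 40,320 g as CaCO₃.
(b) Moles of Ca²⁺ (1 mol Ca²⁺ ≡ 1 mol CaCO₃): 40,320 / 100.1 g/mol = 402.8 mol.
(b) Mass of CaCl₂·2H₂O: 402.8 × 147 = 59,210 g.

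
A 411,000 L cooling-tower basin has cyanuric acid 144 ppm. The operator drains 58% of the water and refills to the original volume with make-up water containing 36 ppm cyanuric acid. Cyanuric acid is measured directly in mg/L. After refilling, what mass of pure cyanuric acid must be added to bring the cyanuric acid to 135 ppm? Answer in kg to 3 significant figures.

After draining 58% and refilling: 144 × 0.42 + 36 × 0.58 = 81.36 ppm.
Deficit to target: 135 − 81.36 = 53.64 mg/L.
Mass: 53.64 mg/L × 411,000 L = 22,050 g cyanuric acid.

22.0 kg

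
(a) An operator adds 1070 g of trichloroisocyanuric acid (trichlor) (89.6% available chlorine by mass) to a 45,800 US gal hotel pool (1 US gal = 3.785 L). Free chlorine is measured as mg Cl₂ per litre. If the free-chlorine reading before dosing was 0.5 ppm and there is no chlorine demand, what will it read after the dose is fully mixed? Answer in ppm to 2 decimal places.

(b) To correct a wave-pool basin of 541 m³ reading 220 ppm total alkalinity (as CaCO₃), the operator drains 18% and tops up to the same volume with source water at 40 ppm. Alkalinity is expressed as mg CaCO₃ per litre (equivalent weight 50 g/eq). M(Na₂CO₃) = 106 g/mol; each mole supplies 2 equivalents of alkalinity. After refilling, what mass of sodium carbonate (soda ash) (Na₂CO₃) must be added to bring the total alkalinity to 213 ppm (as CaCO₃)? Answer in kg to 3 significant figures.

(a) 6.03 ppm; (b) 14.6 kg

(a) Volume: 45,800 US gal × 3.785 L/gal = 173,353 L.
(a) Available chlorine delivered: 1070 g × 0.896 = 958.7 g as Cl₂.
(a) Concentration rise: 958.7 g / 173,353 L = 5.53 mg/L = 5.53 ppm.
(a) Final FC: 0.5 + 5.53 = 6.03 ppm.

(b) Volume: 541 m³ = 541,000 L.
(b) After draining 18% and refilling: 220 × 0.82 + 40 × 0.18 = 187.6 ppm.
(b) Deficit to target: 213 − 187.6 = 25.4 mg/L.
(b) As CaCO₃: 25.4 mg/L × 541,000 L = 13,740 g; ÷ 50 g/eq ÷ 2 = 137.4 mol Na₂CO₃.
(b) Mass: 137.4 × 106 = 14,570 g.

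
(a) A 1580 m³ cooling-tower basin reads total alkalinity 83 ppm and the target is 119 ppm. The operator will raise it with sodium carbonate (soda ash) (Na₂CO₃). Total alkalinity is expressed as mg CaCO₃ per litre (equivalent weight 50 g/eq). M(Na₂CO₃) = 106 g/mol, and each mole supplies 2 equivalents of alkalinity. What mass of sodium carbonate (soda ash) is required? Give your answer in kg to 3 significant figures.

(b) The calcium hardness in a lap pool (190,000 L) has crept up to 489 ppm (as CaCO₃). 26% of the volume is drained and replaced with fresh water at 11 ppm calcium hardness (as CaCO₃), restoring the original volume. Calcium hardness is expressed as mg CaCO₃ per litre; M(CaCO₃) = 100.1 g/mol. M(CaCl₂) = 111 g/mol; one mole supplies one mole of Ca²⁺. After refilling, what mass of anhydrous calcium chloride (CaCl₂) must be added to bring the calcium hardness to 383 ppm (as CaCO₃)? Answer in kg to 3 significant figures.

(a) 60.3 kg; (b) 3.85 kg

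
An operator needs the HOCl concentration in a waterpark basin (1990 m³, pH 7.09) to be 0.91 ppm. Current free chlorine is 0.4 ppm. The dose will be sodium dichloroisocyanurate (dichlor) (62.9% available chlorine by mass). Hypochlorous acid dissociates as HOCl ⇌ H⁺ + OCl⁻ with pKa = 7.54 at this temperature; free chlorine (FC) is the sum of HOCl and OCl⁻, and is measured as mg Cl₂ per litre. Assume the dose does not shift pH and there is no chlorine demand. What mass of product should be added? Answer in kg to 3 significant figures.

Volume: 1990 m³ = 1,990,000 L.
[OCl⁻]/[HOCl] = 10^(pH − pKa) = 10^(7.09 − 7.54) = 0.3548; fraction as HOCl = 1/(1 + 0.3548) = 0.7381.
Free chlorine required for 0.91 ppm HOCl: 0.91 / 0.7381 = 1.233 ppm.
FC to add: 1.233 − 0.4 = 0.8329 mg/L as Cl₂.
Cl₂ equivalent: 0.8329 mg/L × 1,990,000 L = 1657 g.
Product at 62.9% available Cl: 1657 / 0.629 = 2635 g.

2.64 kg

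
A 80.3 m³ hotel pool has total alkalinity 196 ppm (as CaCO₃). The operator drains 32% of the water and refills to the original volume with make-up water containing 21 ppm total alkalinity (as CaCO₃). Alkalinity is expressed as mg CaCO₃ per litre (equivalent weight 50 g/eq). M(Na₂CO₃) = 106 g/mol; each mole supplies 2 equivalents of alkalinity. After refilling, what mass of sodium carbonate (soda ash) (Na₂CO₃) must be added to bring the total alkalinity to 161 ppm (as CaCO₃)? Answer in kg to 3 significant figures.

1.79 kg

Volume: 80.3 m³ = 80,300 L.
After draining 32% and refilling: 196 × 0.68 + 21 × 0.32 = 140 ppm.
Deficit to target: 161 − 140 = 21 mg/L.
As CaCO₃: 21 mg/L × 80,300 L = 1686 g; ÷ 50 g/eq ÷ 2 = 16.86 mol Na₂CO₃.
Mass: 16.86 × 106 = 1787 g.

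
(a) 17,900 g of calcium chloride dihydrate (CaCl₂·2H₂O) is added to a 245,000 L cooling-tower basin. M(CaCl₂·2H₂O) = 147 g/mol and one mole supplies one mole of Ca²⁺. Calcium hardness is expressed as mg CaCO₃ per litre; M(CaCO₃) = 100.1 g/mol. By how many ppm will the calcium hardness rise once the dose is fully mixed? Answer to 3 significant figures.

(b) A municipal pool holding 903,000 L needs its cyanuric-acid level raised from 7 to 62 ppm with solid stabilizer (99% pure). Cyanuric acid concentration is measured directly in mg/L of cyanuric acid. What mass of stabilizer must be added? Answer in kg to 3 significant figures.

(a) 49.8 ppm; (b) 50.2 kg

(a) Moles of Ca²⁺: 17,900 g ÷ 147 g/mol = 121.8 mol.
(a) As CaCO₃: 121.8 mol × 100.1 g/mol = 12,190 g.
(a) Rise: 12,190 g / 245,000 L × 1000 = 49.75 mg/L.

(b) CYA to add: (62 − 7) = 55 mg/L × 903,000 L = 49,660 g cyanuric acid.
(b) At 99% purity: 49,660 / 0.99 = 50,170 g product.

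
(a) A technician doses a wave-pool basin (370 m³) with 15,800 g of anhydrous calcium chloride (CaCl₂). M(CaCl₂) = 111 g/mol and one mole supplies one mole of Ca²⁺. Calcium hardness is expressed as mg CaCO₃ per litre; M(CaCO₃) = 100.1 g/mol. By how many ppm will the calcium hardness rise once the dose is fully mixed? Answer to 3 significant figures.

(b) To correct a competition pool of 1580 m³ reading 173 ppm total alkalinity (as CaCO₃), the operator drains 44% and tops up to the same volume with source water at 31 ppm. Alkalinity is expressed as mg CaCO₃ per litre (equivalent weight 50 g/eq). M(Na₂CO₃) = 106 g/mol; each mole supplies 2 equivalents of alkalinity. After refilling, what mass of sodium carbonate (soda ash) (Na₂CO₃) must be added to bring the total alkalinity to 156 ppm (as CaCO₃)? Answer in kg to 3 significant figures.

(a) 38.5 ppm; (b) 76.2 kg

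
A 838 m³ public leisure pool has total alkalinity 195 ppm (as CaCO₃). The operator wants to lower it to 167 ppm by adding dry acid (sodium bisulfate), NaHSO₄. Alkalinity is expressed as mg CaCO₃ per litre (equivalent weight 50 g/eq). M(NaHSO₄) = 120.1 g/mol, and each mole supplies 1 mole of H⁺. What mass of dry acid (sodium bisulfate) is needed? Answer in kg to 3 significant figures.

Volume: 838 m³ = 838,000 L.
Alkalinity to neutralize: (195 − 167) = 28 mg/L as CaCO₃ × 838,000 L = 23,460 g as CaCO₃.
Equivalents of H⁺ required: 23,460 ÷ 50 g/eq = 469.3 eq = 469.3 mol NaHSO₄.
Mass of NaHSO₄: 469.3 × 120.1 = 56,360 g.

56.4 kg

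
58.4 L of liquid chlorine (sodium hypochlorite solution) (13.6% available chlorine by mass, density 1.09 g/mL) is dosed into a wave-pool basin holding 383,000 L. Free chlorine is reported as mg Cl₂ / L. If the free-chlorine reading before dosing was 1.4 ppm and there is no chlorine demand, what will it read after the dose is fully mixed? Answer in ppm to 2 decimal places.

Mass of solution: 58.4 L × 1000 mL/L × 1.09 g/mL = 63,660 g.
Available chlorine delivered: 63,660 g × 0.136 = 8657 g as Cl₂.
Concentration rise: 8657 g / 383,000 L = 22.6 mg/L = 22.60 ppm.
Final FC: 1.4 + 22.60 = 24.00 ppm.

24.00 ppm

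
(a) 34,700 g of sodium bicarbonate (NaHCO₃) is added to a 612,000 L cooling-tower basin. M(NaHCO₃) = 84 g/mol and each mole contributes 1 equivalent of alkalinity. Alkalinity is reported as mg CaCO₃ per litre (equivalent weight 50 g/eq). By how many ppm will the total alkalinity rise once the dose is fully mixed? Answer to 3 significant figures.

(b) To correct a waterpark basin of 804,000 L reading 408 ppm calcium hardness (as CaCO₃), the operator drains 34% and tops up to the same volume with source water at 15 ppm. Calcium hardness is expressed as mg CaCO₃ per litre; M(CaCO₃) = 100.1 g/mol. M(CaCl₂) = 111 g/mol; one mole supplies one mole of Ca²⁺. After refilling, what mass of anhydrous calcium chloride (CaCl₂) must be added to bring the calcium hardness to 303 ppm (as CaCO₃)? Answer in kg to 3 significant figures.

(a) Moles of NaHCO₃: 34,700 g ÷ 84 g/mol = 413.1 mol → 413.1 eq of alkalinity.
(a) As CaCO₃: 413.1 eq × 50 g/eq = 20,650 g.
(a) Rise: 20,650 g / 612,000 L × 1000 = 33.75 mg/L.

(b) After draining 34% and refilling: 408 × 0.66 + 15 × 0.34 = 274.38 ppm.
(b) Deficit to target: 303 − 274.38 = 28.62 mg/L.
(b) As CaCO₃: 28.62 mg/L × 804,000 L = 23,010 g; ÷ 100.1 = 229.9 mol Ca²⁺.
(b) Mass: 229.9 × 111 = 25,520 g.

(a) 33.7 ppm; (b) 25.5 kg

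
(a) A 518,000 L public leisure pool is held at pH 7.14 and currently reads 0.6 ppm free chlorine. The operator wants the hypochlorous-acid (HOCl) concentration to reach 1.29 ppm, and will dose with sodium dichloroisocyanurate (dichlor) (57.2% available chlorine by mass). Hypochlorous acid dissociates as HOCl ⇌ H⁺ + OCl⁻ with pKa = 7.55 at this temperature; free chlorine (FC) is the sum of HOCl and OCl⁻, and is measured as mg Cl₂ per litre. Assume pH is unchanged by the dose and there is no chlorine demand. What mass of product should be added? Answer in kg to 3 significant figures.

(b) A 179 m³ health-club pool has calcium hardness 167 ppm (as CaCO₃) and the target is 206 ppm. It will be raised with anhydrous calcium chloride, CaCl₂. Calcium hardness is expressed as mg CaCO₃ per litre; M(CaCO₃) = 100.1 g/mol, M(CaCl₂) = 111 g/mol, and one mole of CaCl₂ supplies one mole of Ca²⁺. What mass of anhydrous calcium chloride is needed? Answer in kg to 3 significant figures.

(a) [OCl⁻]/[HOCl] = 10^(pH − pKa) = 10^(7.14 − 7.55) = 0.389; fraction as HOCl = 1/(1 + 0.389) = 0.7199.
(a) Free chlorine required for 1.29 ppm HOCl: 1.29 / 0.7199 = 1.792 ppm.
(a) FC to add: 1.792 − 0.6 = 1.192 mg/L as Cl₂.
(a) Cl₂ equivalent: 1.192 mg/L × 518,000 L = 617.4 g.
(a) Product at 57.2% available Cl: 617.4 / 0.572 = 1079 g.

(b) Volume: 179 m³ = 179,000 L.
(b) Hardness to add: (206 − 167) = 39 mg/L as CaCO₃ × 179,000 L = 6981 g as CaCO₃.
(b) Moles of Ca²⁺ (1 mol Ca²⁺ ≡ 1 mol CaCO₃): 6981 / 100.1 g/mol = 69.74 mol.
(b) Mass of CaCl₂: 69.74 × 111 = 7741 g.

(a) 1.08 kg; (b) 7.74 kg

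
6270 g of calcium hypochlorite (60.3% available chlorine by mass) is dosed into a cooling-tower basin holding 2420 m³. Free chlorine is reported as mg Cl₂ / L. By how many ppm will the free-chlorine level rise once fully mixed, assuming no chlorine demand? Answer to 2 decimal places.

Volume: 2420 m³ = 2,420,000 L.
Available chlorine delivered: 6270 g × 0.603 = 3781 g as Cl₂.
Concentration rise: 3781 g / 2,420,000 L = 1.562 mg/L = 1.56 ppm.

1.56 ppm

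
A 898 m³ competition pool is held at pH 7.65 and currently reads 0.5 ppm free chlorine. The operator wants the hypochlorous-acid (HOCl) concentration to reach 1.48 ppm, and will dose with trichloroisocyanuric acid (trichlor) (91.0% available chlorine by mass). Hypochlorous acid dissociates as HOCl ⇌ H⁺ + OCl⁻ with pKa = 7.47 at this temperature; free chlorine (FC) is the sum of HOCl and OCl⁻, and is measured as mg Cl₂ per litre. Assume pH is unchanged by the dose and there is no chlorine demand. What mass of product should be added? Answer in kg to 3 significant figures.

Volume: 898 m³ = 898,000 L.
[OCl⁻]/[HOCl] = 10^(pH − pKa) = 10^(7.65 − 7.47) = 1.514; fraction as HOCl = 1/(1 + 1.514) = 0.3978.
Free chlorine required for 1.48 ppm HOCl: 1.48 / 0.3978 = 3.72 ppm.
FC to add: 3.72 − 0.5 = 3.22 mg/L as Cl₂.
Cl₂ equivalent: 3.22 mg/L × 898,000 L = 2892 g.
Product at 91.0% available Cl: 2892 / 0.91 = 3178 g.

3.18 kg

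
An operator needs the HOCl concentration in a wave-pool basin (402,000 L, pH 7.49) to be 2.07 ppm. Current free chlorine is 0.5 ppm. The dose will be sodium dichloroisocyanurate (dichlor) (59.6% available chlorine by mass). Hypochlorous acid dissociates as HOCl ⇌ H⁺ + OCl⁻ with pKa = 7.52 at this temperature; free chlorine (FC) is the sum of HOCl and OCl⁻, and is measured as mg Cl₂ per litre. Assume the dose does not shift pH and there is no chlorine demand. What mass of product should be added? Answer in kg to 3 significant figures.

[OCl⁻]/[HOCl] = 10^(pH − pKa) = 10^(7.49 − 7.52) = 0.9333; fraction as HOCl = 1/(1 + 0.9333) = 0.5173.
Free chlorine required for 2.07 ppm HOCl: 2.07 / 0.5173 = 4.002 ppm.
FC to add: 4.002 − 0.5 = 3.502 mg/L as Cl₂.
Cl₂ equivalent: 3.502 mg/L × 402,000 L = 1408 g.
Product at 59.6% available Cl: 1408 / 0.596 = 2362 g.

2.36 kg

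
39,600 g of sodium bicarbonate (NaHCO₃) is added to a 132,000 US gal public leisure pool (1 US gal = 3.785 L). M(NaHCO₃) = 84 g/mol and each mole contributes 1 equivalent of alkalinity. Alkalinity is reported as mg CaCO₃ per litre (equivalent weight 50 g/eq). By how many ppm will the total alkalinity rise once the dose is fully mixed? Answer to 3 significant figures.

47.2 ppm

Volume: 132,000 US gal × 3.785 L/gal = 499,620 L.
Moles of NaHCO₃: 39,600 g ÷ 84 g/mol = 471.4 mol → 471.4 eq of alkalinity.
As CaCO₃: 471.4 eq × 50 g/eq = 23,570 g.
Rise: 23,570 g / 499,620 L × 1000 = 47.18 mg/L.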